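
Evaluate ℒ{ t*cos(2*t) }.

L{cos(2t)} = s/(s^2 + 4).
Then apply L{t·g(t)} = -d/ds[G(s)] with G(s) = s/(s^2 + 4):
differentiating 1 time and applying the sign gives (s - 2)*(s + 2)/(s^2 + 4)^2.

(s - 2)*(s + 2)/(s^2 + 4)^2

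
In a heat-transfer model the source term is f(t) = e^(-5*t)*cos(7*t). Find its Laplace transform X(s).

X(s) = (s + 5)/((s + 5)^2 + 49)

L{cos(7t)} = s/(s^2 + 49).
By the first shifting theorem, multiplying by e^(-5t) replaces s with s + 5.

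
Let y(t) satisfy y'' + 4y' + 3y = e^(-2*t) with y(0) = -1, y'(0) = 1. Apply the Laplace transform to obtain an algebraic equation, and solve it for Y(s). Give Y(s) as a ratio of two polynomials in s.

Laplace-transform each side.
Using L{y''} = s^2 Y - s·y(0) - y'(0) and L{y'} = sY - y(0), with y(0) = -1, y'(0) = 1, the left side becomes (s^2 + 4*s + 3)Y - (-s - 3).
The right side is L{e^(-2*t)} = 1/(s + 2).
So (s^2 + 4*s + 3)Y = 1/(s + 2) + (-s - 3).
Solve for Y(s) and write it as one ratio of polynomials.

Y(s) = (-s^2 - 5*s - 5)/(s^3 + 6*s^2 + 11*s + 6)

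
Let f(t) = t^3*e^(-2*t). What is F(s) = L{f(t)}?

L{t^3} = 3!/s^4 = 6/s^4.
By the first shifting theorem, multiplying by e^(-2t) replaces s with s + 2.

F(s) = 6/(s + 2)^4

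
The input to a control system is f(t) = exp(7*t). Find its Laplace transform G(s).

G(s) = 1/(s - 7)

L{1} = 1/s.
By the first shifting theorem, multiplying by e^(7t) replaces s with s - 7.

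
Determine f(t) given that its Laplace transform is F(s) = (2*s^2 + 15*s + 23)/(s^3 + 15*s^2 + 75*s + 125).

Factor the denominator: s^3 + 15*s^2 + 75*s + 125 = (s + 5)^3.
Partial fraction decomposition gives [2/(s + 5)] + [-5/(s + 5)^2] + [-2/(s + 5)^3].
Invert each term: 2/(s + 5) ↔ 2e^(-5t); -5/(s + 5)^2 ↔ -5t·e^(-5t); -2/(s + 5)^3 ↔ (-1)t^2·e^(-5t).

f(t) = -t^2*exp(-5*t) - 5*t*exp(-5*t) + 2*exp(-5*t)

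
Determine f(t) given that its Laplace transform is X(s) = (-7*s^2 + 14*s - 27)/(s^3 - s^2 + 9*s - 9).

Factor the denominator: s^3 - s^2 + 9*s - 9 = (s - 1)*(s^2 + 9).
Partial fraction decomposition gives [-2/(s - 1)] + [-5*s/(s^2 + 9)] + [9/(s^2 + 9)].
Invert each term: -2/(s - 1) ↔ -2e^(t); -5·s/(s^2 + 9) ↔ -5cos(3t); 3·3/(s^2 + 9) ↔ 3sin(3t).

f(t) = -2*exp(t) + 3*sin(3*t) - 5*cos(3*t)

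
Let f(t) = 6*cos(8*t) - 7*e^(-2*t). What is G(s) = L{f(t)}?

By linearity of the Laplace transform, transform each term separately.
(-7)·[L{e^(-2t)} = 1/(s + 2)]; (6)·[L{cos(8t)} = s/(s^2 + 64)].

G(s) = 6*s/(s^2 + 64) - 7/(s + 2)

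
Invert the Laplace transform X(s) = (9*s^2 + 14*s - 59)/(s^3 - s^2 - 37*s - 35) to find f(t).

Factor the denominator: s^3 - s^2 - 37*s - 35 = (s - 7)*(s + 1)*(s + 5).
Partial fraction decomposition gives [5/(s - 7)] + [2/(s + 1)] + [2/(s + 5)].
Invert each term: 5/(s - 7) ↔ 5e^(7t); 2/(s + 1) ↔ 2e^(-t); 2/(s + 5) ↔ 2e^(-5t).

f(t) = 5*exp(7*t) + 2*exp(-t) + 2*exp(-5*t)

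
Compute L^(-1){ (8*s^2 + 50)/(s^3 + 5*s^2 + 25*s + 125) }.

Factor the denominator: s^3 + 5*s^2 + 25*s + 125 = (s + 5)*(s^2 + 25).
Partial fraction decomposition gives [5/(s + 5)] + [3*s/(s^2 + 25)] + [-15/(s^2 + 25)].
Invert each term: 5/(s + 5) ↔ 5e^(-5t); 3·s/(s^2 + 25) ↔ 3cos(5t); -3·5/(s^2 + 25) ↔ -3sin(5t).

-3*sin(5*t) + 3*cos(5*t) + 5*exp(-5*t)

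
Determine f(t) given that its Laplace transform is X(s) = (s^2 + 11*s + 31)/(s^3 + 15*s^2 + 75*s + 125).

f(t) = t^2*exp(-5*t)/2 + t*exp(-5*t) + exp(-5*t)

Factor the denominator: s^3 + 15*s^2 + 75*s + 125 = (s + 5)^3.
Partial fraction decomposition gives [1/(s + 5)] + [(s + 5)^(-2)] + [(s + 5)^(-3)].
Invert each term: 1/(s + 5) ↔ e^(-5t); 1/(s + 5)^2 ↔ t·e^(-5t); 1/(s + 5)^3 ↔ (1/2)t^2·e^(-5t).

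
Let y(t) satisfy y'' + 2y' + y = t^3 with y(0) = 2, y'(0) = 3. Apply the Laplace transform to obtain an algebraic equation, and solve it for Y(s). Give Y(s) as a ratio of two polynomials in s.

Take the Laplace transform of both sides.
With L{y''} = s^2 Y - s·y(0) - y'(0) and L{y'} = sY - y(0), with y(0) = 2, y'(0) = 3: the LHS transforms to (s^2 + 2*s + 1)Y - (2*s + 7).
The right side is L{t^3} = 6/s^4.
So (s^2 + 2*s + 1)Y = 6/s^4 + (2*s + 7).
Divide through and combine into a single rational function.

Y(s) = (2*s^5 + 7*s^4 + 6)/(s^6 + 2*s^5 + s^4)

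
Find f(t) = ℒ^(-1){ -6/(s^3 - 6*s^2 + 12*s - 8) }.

f(t) = -3*t^2*exp(2*t)

Rewrite the denominator: s^3 - 6*s^2 + 12*s - 8 = (s - 2)^3.
The form in (s - 2) signals a first-shifting-theorem factor e^(2t).
Since L{t^2} = 2!/s^3 = 2/s^3, the inverse is t^2*exp(2*t), scaled by -3.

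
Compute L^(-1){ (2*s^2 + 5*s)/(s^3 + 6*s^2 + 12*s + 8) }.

-t^2*exp(-2*t) - 3*t*exp(-2*t) + 2*exp(-2*t)

Factor the denominator: s^3 + 6*s^2 + 12*s + 8 = (s + 2)^3.
Partial fraction decomposition gives [2/(s + 2)] + [-3/(s + 2)^2] + [-2/(s + 2)^3].
Invert each term: 2/(s + 2) ↔ 2e^(-2t); -3/(s + 2)^2 ↔ -3t·e^(-2t); -2/(s + 2)^3 ↔ (-1)t^2·e^(-2t).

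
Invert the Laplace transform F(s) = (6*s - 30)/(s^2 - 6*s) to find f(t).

f(t) = exp(6*t) + 5

Factor the denominator: s^2 - 6*s = s*(s - 6).
Partial fraction decomposition gives [1/(s - 6)] + [5/s].
Invert each term: 1/(s - 6) ↔ e^(6t); 5/(s - 0) ↔ 5e^(0t).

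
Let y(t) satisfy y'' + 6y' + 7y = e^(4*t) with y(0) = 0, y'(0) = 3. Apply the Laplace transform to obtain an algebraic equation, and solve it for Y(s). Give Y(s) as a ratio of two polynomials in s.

Apply the Laplace transform to the equation.
With L{y''} = s^2 Y - s·y(0) - y'(0) and L{y'} = sY - y(0), with y(0) = 0, y'(0) = 3: the LHS transforms to (s^2 + 6*s + 7)Y - (3).
The right side is L{e^(4*t)} = 1/(s - 4).
So (s^2 + 6*s + 7)Y = 1/(s - 4) + (3).
Solve for Y(s) and write it as one ratio of polynomials.

Y(s) = (3*s - 11)/(s^3 + 2*s^2 - 17*s - 28)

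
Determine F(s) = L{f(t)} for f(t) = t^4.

L{t^4} = 4!/s^5 = 24/s^5.

F(s) = 24/s^5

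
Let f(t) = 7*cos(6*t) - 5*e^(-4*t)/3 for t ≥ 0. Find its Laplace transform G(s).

G(s) = 7*s/(s^2 + 36) - 5/(3*(s + 4))

The transform is linear, so treat each term independently.
(-5/3)·[L{e^(-4t)} = 1/(s + 4)]; (7)·[L{cos(6t)} = s/(s^2 + 36)].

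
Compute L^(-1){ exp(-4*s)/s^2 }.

The factor e^(-4s) signals a time shift by c = 4 (second shifting theorem).
L{t} = 1!/s^2 = 1/s^2, so L^-1{s^(-2)} = t.
Hence the inverse is u(t - 4) times that function evaluated at t - 4.

Heaviside(t - 4)*(t - 4)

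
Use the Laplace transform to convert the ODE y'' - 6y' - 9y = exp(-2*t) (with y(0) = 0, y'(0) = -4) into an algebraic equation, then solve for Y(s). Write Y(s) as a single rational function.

Y(s) = (-4*s - 7)/(s^3 - 4*s^2 - 21*s - 18)

Apply the Laplace transform to the equation.
With L{y''} = s^2 Y - s·y(0) - y'(0) and L{y'} = sY - y(0), with y(0) = 0, y'(0) = -4: the LHS transforms to (s^2 - 6*s - 9)Y - (-4).
The right side is L{exp(-2*t)} = 1/(s + 2).
So (s^2 - 6*s - 9)Y = 1/(s + 2) + (-4).
Isolate Y and clear denominators.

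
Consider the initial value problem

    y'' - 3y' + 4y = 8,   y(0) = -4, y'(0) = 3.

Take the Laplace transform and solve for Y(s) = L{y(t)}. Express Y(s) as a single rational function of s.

Y(s) = (-4*s^2 + 15*s + 8)/(s^3 - 3*s^2 + 4*s)

Laplace-transform each side.
Using L{y''} = s^2 Y - s·y(0) - y'(0) and L{y'} = sY - y(0), with y(0) = -4, y'(0) = 3, the left side becomes (s^2 - 3*s + 4)Y - (-4*s + 15).
The right side is L{8} = 8/s.
So (s^2 - 3*s + 4)Y = 8/s + (-4*s + 15).
Solve for Y(s) and write it as one ratio of polynomials.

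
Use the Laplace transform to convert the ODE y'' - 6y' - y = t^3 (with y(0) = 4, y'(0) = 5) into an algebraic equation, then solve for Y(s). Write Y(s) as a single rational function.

Y(s) = (4*s^5 - 19*s^4 + 6)/(s^6 - 6*s^5 - s^4)

Apply the Laplace transform to the equation.
With L{y''} = s^2 Y - s·y(0) - y'(0) and L{y'} = sY - y(0), with y(0) = 4, y'(0) = 5: the LHS transforms to (s^2 - 6*s - 1)Y - (4*s - 19).
The right side is L{t^3} = 6/s^4.
So (s^2 - 6*s - 1)Y = 6/s^4 + (4*s - 19).
Divide through and combine into a single rational function.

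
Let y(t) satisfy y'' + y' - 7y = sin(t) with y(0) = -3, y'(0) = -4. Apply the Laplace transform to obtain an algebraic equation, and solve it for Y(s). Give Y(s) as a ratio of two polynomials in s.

Take the Laplace transform of both sides.
With L{y''} = s^2 Y - s·y(0) - y'(0) and L{y'} = sY - y(0), with y(0) = -3, y'(0) = -4: the LHS transforms to (s^2 + s - 7)Y - (-3*s - 7).
The right side is L{sin(t)} = 1/(s^2 + 1).
So (s^2 + s - 7)Y = 1/(s^2 + 1) + (-3*s - 7).
Solve for Y(s) and write it as one ratio of polynomials.

Y(s) = (-3*s^3 - 7*s^2 - 3*s - 6)/(s^4 + s^3 - 6*s^2 + s - 7)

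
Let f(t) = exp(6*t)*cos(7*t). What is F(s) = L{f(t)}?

F(s) = (s - 6)/((s - 6)^2 + 49)

L{cos(7t)} = s/(s^2 + 49).
By the first shifting theorem, multiplying by e^(6t) replaces s with s - 6.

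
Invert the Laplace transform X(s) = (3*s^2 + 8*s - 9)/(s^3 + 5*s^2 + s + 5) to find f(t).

f(t) = -2*sin(t) + 2*cos(t) + exp(-5*t)

Factor the denominator: s^3 + 5*s^2 + s + 5 = (s + 5)*(s^2 + 1).
Partial fraction decomposition gives [1/(s + 5)] + [2*s/(s^2 + 1)] + [-2/(s^2 + 1)].
Invert each term: 1/(s + 5) ↔ e^(-5t); 2·s/(s^2 + 1) ↔ 2cos(t); -2·1/(s^2 + 1) ↔ -2sin(t).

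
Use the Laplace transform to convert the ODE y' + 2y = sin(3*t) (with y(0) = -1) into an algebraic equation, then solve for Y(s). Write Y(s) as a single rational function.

Y(s) = (-s^2 - 6)/(s^3 + 2*s^2 + 9*s + 18)

Transform both sides with L{·}.
Using L{y'} = sY - y(0) = sY - (-1), the left side becomes (s + 2)Y - (-1).
The right side is L{sin(3*t)} = 3/(s^2 + 9).
So (s + 2)Y = 3/(s^2 + 9) + (-1).
Divide through and combine into a single rational function.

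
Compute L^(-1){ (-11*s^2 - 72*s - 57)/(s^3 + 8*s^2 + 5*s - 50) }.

-4*t*exp(-5*t) - 5*exp(2*t) - 6*exp(-5*t)

Factor the denominator: s^3 + 8*s^2 + 5*s - 50 = (s - 2)*(s + 5)^2.
Partial fraction decomposition gives [-6/(s + 5)] + [-4/(s + 5)^2] + [-5/(s - 2)].
Invert each term: -6/(s + 5) ↔ -6e^(-5t); -4/(s + 5)^2 ↔ -4t·e^(-5t); -5/(s - 2) ↔ -5e^(2t).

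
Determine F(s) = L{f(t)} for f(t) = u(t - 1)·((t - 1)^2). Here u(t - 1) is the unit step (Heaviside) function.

By the second shifting theorem, L{u(t - c)·g(t - c)} = e^(-cs)·G(s) with c = 1 and G(s) = L{g(t)}.
L{t^2} = 2!/s^3 = 2/s^3.

F(s) = 2*exp(-s)/s^3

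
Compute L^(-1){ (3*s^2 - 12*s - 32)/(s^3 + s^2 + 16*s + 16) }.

Factor the denominator: s^3 + s^2 + 16*s + 16 = (s + 1)*(s^2 + 16).
Partial fraction decomposition gives [-1/(s + 1)] + [4*s/(s^2 + 16)] + [-16/(s^2 + 16)].
Invert each term: -1/(s + 1) ↔ -e^(-t); 4·s/(s^2 + 16) ↔ 4cos(4t); -4·4/(s^2 + 16) ↔ -4sin(4t).

-4*sin(4*t) + 4*cos(4*t) - exp(-t)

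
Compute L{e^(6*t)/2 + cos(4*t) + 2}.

Apply the Laplace transform termwise.
L{2} = 2/s; L{cos(4t)} = s/(s^2 + 16); (1/2)·[L{e^(6t)} = 1/(s - 6)].

s/(s^2 + 16) + 1/(2*(s - 6)) + 2/s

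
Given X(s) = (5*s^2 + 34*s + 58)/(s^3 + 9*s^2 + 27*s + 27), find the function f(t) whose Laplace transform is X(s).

Factor the denominator: s^3 + 9*s^2 + 27*s + 27 = (s + 3)^3.
Partial fraction decomposition gives [5/(s + 3)] + [4/(s + 3)^2] + [(s + 3)^(-3)].
Invert each term: 5/(s + 3) ↔ 5e^(-3t); 4/(s + 3)^2 ↔ 4t·e^(-3t); 1/(s + 3)^3 ↔ (1/2)t^2·e^(-3t).

f(t) = t^2*exp(-3*t)/2 + 4*t*exp(-3*t) + 5*exp(-3*t)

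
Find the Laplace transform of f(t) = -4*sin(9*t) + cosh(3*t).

Apply the Laplace transform termwise.
L{cosh(3t)} = s/(s^2 - 9); (-4)·[L{sin(9t)} = 9/(s^2 + 81)].

s/(s^2 - 9) - 36/(s^2 + 81)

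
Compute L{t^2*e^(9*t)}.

2/(s - 9)^3

L{e^(9t)} = 1/(s - 9).
Then apply L{t^2·g(t)} = (-1)^2 d^2/ds^2[G(s)] with G(s) = 1/(s - 9):
differentiating 2 times and applying the sign gives 2/(s - 9)^3.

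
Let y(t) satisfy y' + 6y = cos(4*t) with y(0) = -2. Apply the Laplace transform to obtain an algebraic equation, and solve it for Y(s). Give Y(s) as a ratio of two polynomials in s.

Y(s) = (-2*s^2 + s - 32)/(s^3 + 6*s^2 + 16*s + 96)

Take the Laplace transform of both sides.
Using L{y'} = sY - y(0) = sY - (-2), the left side becomes (s + 6)Y - (-2).
The right side is L{cos(4*t)} = s/(s^2 + 16).
So (s + 6)Y = s/(s^2 + 16) + (-2).
Divide through and combine into a single rational function.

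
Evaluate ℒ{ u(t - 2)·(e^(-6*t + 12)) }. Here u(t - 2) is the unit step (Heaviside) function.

By the second shifting theorem, L{u(t - c)·g(t - c)} = e^(-cs)·H(s) with c = 2 and H(s) = L{g(t)}.
L{e^(-6t)} = 1/(s + 6).

exp(-2*s)/(s + 6)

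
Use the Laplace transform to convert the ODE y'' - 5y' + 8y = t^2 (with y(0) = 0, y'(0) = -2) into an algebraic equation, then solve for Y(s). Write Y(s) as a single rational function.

Transform both sides with L{·}.
Using L{y''} = s^2 Y - s·y(0) - y'(0) and L{y'} = sY - y(0), with y(0) = 0, y'(0) = -2, the left side becomes (s^2 - 5*s + 8)Y - (-2).
The right side is L{t^2} = 2/s^3.
So (s^2 - 5*s + 8)Y = 2/s^3 + (-2).
Divide through and combine into a single rational function.

Y(s) = (-2*s^3 + 2)/(s^5 - 5*s^4 + 8*s^3)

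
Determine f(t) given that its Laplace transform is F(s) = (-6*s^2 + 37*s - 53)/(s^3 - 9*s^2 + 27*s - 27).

f(t) = 2*t^2*exp(3*t) + t*exp(3*t) - 6*exp(3*t)

Factor the denominator: s^3 - 9*s^2 + 27*s - 27 = (s - 3)^3.
Partial fraction decomposition gives [-6/(s - 3)] + [(s - 3)^(-2)] + [4/(s - 3)^3].
Invert each term: -6/(s - 3) ↔ -6e^(3t); 1/(s - 3)^2 ↔ t·e^(3t); 4/(s - 3)^3 ↔ (2)t^2·e^(3t).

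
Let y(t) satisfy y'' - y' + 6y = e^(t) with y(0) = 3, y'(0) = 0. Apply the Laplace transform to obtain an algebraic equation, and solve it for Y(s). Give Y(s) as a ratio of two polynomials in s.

Apply the Laplace transform to the equation.
With L{y''} = s^2 Y - s·y(0) - y'(0) and L{y'} = sY - y(0), with y(0) = 3, y'(0) = 0: the LHS transforms to (s^2 - s + 6)Y - (3*s - 3).
The right side is L{e^(t)} = 1/(s - 1).
So (s^2 - s + 6)Y = 1/(s - 1) + (3*s - 3).
Divide through and combine into a single rational function.

Y(s) = (3*s^2 - 6*s + 4)/(s^3 - 2*s^2 + 7*s - 6)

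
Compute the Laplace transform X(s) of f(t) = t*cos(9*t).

X(s) = (s - 9)*(s + 9)/(s^2 + 81)^2

L{cos(9t)} = s/(s^2 + 81).
Then apply L{t·g(t)} = -d/ds[G(s)] with G(s) = s/(s^2 + 81):
differentiating 1 time and applying the sign gives (s - 9)*(s + 9)/(s^2 + 81)^2.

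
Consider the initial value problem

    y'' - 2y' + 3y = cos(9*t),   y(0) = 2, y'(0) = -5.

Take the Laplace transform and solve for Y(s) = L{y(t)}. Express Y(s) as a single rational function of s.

Y(s) = (2*s^3 - 9*s^2 + 163*s - 729)/(s^4 - 2*s^3 + 84*s^2 - 162*s + 243)

Laplace-transform each side.
With L{y''} = s^2 Y - s·y(0) - y'(0) and L{y'} = sY - y(0), with y(0) = 2, y'(0) = -5: the LHS transforms to (s^2 - 2*s + 3)Y - (2*s - 9).
The right side is L{cos(9*t)} = s/(s^2 + 81).
So (s^2 - 2*s + 3)Y = s/(s^2 + 81) + (2*s - 9).
Divide through and combine into a single rational function.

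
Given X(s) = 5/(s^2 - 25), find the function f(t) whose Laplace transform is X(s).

Since L{sinh(5t)} = 5/(s^2 - 25), the inverse is sinh(5*t).

f(t) = sinh(5*t)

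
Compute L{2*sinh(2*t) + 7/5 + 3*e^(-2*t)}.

4/(s^2 - 4) + 3/(s + 2) + 7/(5*s)

By linearity of the Laplace transform, transform each term separately.
L{7/5} = (7/5)/s; (2)·[L{sinh(2t)} = 2/(s^2 - 4)]; (3)·[L{e^(-2t)} = 1/(s + 2)].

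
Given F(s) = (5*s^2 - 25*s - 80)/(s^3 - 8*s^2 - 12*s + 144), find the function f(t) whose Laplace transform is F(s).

f(t) = -5*t*exp(6*t) + 4*exp(6*t) + exp(-4*t)

Factor the denominator: s^3 - 8*s^2 - 12*s + 144 = (s - 6)^2*(s + 4).
Partial fraction decomposition gives [4/(s - 6)] + [-5/(s - 6)^2] + [1/(s + 4)].
Invert each term: 4/(s - 6) ↔ 4e^(6t); -5/(s - 6)^2 ↔ -5t·e^(6t); 1/(s + 4) ↔ e^(-4t).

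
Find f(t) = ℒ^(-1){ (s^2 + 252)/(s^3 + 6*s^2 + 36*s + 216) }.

Factor the denominator: s^3 + 6*s^2 + 36*s + 216 = (s + 6)*(s^2 + 36).
Partial fraction decomposition gives [4/(s + 6)] + [-3*s/(s^2 + 36)] + [18/(s^2 + 36)].
Invert each term: 4/(s + 6) ↔ 4e^(-6t); -3·s/(s^2 + 36) ↔ -3cos(6t); 3·6/(s^2 + 36) ↔ 3sin(6t).

f(t) = 3*sin(6*t) - 3*cos(6*t) + 4*exp(-6*t)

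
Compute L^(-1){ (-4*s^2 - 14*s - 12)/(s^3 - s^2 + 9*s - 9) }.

Factor the denominator: s^3 - s^2 + 9*s - 9 = (s - 1)*(s^2 + 9).
Partial fraction decomposition gives [-3/(s - 1)] + [-s/(s^2 + 9)] + [-15/(s^2 + 9)].
Invert each term: -3/(s - 1) ↔ -3e^(t); -1·s/(s^2 + 9) ↔ -cos(3t); -5·3/(s^2 + 9) ↔ -5sin(3t).

-3*exp(t) - 5*sin(3*t) - cos(3*t)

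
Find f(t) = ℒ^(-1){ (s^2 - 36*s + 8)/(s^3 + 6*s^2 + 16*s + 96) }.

f(t) = -3*sin(4*t) - 4*cos(4*t) + 5*exp(-6*t)

Factor the denominator: s^3 + 6*s^2 + 16*s + 96 = (s + 6)*(s^2 + 16).
Partial fraction decomposition gives [5/(s + 6)] + [-4*s/(s^2 + 16)] + [-12/(s^2 + 16)].
Invert each term: 5/(s + 6) ↔ 5e^(-6t); -4·s/(s^2 + 16) ↔ -4cos(4t); -3·4/(s^2 + 16) ↔ -3sin(4t).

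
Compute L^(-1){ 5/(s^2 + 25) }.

Since L{sin(5t)} = 5/(s^2 + 25), the inverse is sin(5*t).

sin(5*t)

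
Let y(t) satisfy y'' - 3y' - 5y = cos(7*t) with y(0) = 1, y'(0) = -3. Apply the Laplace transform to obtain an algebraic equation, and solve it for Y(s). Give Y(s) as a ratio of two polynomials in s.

Take the Laplace transform of both sides.
Using L{y''} = s^2 Y - s·y(0) - y'(0) and L{y'} = sY - y(0), with y(0) = 1, y'(0) = -3, the left side becomes (s^2 - 3*s - 5)Y - (s - 6).
The right side is L{cos(7*t)} = s/(s^2 + 49).
So (s^2 - 3*s - 5)Y = s/(s^2 + 49) + (s - 6).
Divide through and combine into a single rational function.

Y(s) = (s^3 - 6*s^2 + 50*s - 294)/(s^4 - 3*s^3 + 44*s^2 - 147*s - 245)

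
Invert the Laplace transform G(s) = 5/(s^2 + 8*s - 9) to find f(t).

f(t) = exp(-4*t)*sinh(5*t)

Rewrite the denominator: s^2 + 8*s - 9 = (s + 4)^2 - 25.
The form in (s + 4) signals a first-shifting-theorem factor e^(-4t).
Since L{sinh(5t)} = 5/(s^2 - 25), the inverse is e^(-4*t)*sinh(5*t).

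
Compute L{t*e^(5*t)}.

(s - 5)^(-2)

L{e^(5t)} = 1/(s - 5).
Then apply L{t·g(t)} = -d/ds[G(s)] with G(s) = 1/(s - 5):
differentiating 1 time and applying the sign gives (s - 5)^(-2).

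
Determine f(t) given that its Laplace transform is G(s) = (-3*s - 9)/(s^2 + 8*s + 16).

f(t) = 3*t*exp(-4*t) - 3*exp(-4*t)

Factor the denominator: s^2 + 8*s + 16 = (s + 4)^2.
Partial fraction decomposition gives [-3/(s + 4)] + [3/(s + 4)^2].
Invert each term: -3/(s + 4) ↔ -3e^(-4t); 3/(s + 4)^2 ↔ 3t·e^(-4t).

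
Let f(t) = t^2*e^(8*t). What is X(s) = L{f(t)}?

X(s) = 2/(s - 8)^3

L{e^(8t)} = 1/(s - 8).
Then apply L{t^2·g(t)} = (-1)^2 d^2/ds^2[G(s)] with G(s) = 1/(s - 8):
differentiating 2 times and applying the sign gives 2/(s - 8)^3.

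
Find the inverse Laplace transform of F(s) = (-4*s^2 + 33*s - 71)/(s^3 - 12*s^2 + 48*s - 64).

Factor the denominator: s^3 - 12*s^2 + 48*s - 64 = (s - 4)^3.
Partial fraction decomposition gives [-4/(s - 4)] + [(s - 4)^(-2)] + [-3/(s - 4)^3].
Invert each term: -4/(s - 4) ↔ -4e^(4t); 1/(s - 4)^2 ↔ t·e^(4t); -3/(s - 4)^3 ↔ (-3/2)t^2·e^(4t).

-3*t^2*exp(4*t)/2 + t*exp(4*t) - 4*exp(4*t)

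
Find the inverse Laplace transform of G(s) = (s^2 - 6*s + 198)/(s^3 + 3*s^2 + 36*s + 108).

Factor the denominator: s^3 + 3*s^2 + 36*s + 108 = (s + 3)*(s^2 + 36).
Partial fraction decomposition gives [5/(s + 3)] + [-4*s/(s^2 + 36)] + [6/(s^2 + 36)].
Invert each term: 5/(s + 3) ↔ 5e^(-3t); -4·s/(s^2 + 36) ↔ -4cos(6t); 1·6/(s^2 + 36) ↔ sin(6t).

sin(6*t) - 4*cos(6*t) + 5*exp(-3*t)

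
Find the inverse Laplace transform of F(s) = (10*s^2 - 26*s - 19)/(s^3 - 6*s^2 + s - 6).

5*exp(6*t) + 4*sin(t) + 5*cos(t)

Factor the denominator: s^3 - 6*s^2 + s - 6 = (s - 6)*(s^2 + 1).
Partial fraction decomposition gives [5/(s - 6)] + [5*s/(s^2 + 1)] + [4/(s^2 + 1)].
Invert each term: 5/(s - 6) ↔ 5e^(6t); 5·s/(s^2 + 1) ↔ 5cos(t); 4·1/(s^2 + 1) ↔ 4sin(t).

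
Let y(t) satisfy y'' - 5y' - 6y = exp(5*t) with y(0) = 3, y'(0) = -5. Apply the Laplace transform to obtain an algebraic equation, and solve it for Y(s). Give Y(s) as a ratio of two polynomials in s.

Y(s) = (3*s^2 - 35*s + 101)/(s^3 - 10*s^2 + 19*s + 30)

Take the Laplace transform of both sides.
With L{y''} = s^2 Y - s·y(0) - y'(0) and L{y'} = sY - y(0), with y(0) = 3, y'(0) = -5: the LHS transforms to (s^2 - 5*s - 6)Y - (3*s - 20).
The right side is L{exp(5*t)} = 1/(s - 5).
So (s^2 - 5*s - 6)Y = 1/(s - 5) + (3*s - 20).
Isolate Y and clear denominators.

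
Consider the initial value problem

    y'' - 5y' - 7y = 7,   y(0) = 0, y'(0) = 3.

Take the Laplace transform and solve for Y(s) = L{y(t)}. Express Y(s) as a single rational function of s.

Laplace-transform each side.
The derivative rules (L{y''} = s^2 Y - s·y(0) - y'(0) and L{y'} = sY - y(0), with y(0) = 0, y'(0) = 3) turn the left side into (s^2 - 5*s - 7)Y - (3).
The right side is L{7} = 7/s.
So (s^2 - 5*s - 7)Y = 7/s + (3).
Divide through and combine into a single rational function.

Y(s) = (3*s + 7)/(s^3 - 5*s^2 - 7*s)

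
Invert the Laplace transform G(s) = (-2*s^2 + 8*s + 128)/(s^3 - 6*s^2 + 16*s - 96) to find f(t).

f(t) = 2*exp(6*t) - 4*sin(4*t) - 4*cos(4*t)

Factor the denominator: s^3 - 6*s^2 + 16*s - 96 = (s - 6)*(s^2 + 16).
Partial fraction decomposition gives [2/(s - 6)] + [-4*s/(s^2 + 16)] + [-16/(s^2 + 16)].
Invert each term: 2/(s - 6) ↔ 2e^(6t); -4·s/(s^2 + 16) ↔ -4cos(4t); -4·4/(s^2 + 16) ↔ -4sin(4t).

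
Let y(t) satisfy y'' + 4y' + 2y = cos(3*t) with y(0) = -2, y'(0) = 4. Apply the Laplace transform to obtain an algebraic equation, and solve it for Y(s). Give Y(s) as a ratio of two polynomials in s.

Y(s) = (-2*s^3 - 4*s^2 - 17*s - 36)/(s^4 + 4*s^3 + 11*s^2 + 36*s + 18)

Transform both sides with L{·}.
With L{y''} = s^2 Y - s·y(0) - y'(0) and L{y'} = sY - y(0), with y(0) = -2, y'(0) = 4: the LHS transforms to (s^2 + 4*s + 2)Y - (-2*s - 4).
The right side is L{cos(3*t)} = s/(s^2 + 9).
So (s^2 + 4*s + 2)Y = s/(s^2 + 9) + (-2*s - 4).
Isolate Y and clear denominators.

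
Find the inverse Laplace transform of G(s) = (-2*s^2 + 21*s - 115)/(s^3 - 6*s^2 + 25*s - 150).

-exp(6*t) + 3*sin(5*t) - cos(5*t)

Factor the denominator: s^3 - 6*s^2 + 25*s - 150 = (s - 6)*(s^2 + 25).
Partial fraction decomposition gives [-1/(s - 6)] + [-s/(s^2 + 25)] + [15/(s^2 + 25)].
Invert each term: -1/(s - 6) ↔ -e^(6t); -1·s/(s^2 + 25) ↔ -cos(5t); 3·5/(s^2 + 25) ↔ 3sin(5t).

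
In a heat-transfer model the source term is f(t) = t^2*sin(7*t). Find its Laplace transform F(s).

F(s) = 14*(3*s^2 - 49)/(s^2 + 49)^3

L{sin(7t)} = 7/(s^2 + 49).
Then apply L{t^2·g(t)} = (-1)^2 d^2/ds^2[G(s)] with G(s) = 7/(s^2 + 49):
differentiating 2 times and applying the sign gives 14*(3*s^2 - 49)/(s^2 + 49)^3.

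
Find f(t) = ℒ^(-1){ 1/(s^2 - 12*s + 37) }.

f(t) = exp(6*t)*sin(t)

Rewrite the denominator: s^2 - 12*s + 37 = (s - 6)^2 + 1.
The form in (s - 6) signals a first-shifting-theorem factor e^(6t).
Since L{sin(t)} = 1/(s^2 + 1), the inverse is e^(6*t)*sin(t).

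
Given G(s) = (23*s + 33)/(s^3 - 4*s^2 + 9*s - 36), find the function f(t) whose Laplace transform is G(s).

f(t) = 5*exp(4*t) + sin(3*t) - 5*cos(3*t)

Factor the denominator: s^3 - 4*s^2 + 9*s - 36 = (s - 4)*(s^2 + 9).
Partial fraction decomposition gives [5/(s - 4)] + [-5*s/(s^2 + 9)] + [3/(s^2 + 9)].
Invert each term: 5/(s - 4) ↔ 5e^(4t); -5·s/(s^2 + 9) ↔ -5cos(3t); 1·3/(s^2 + 9) ↔ sin(3t).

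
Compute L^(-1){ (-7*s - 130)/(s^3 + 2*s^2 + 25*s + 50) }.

-3*sin(5*t) + 4*cos(5*t) - 4*exp(-2*t)

Factor the denominator: s^3 + 2*s^2 + 25*s + 50 = (s + 2)*(s^2 + 25).
Partial fraction decomposition gives [-4/(s + 2)] + [4*s/(s^2 + 25)] + [-15/(s^2 + 25)].
Invert each term: -4/(s + 2) ↔ -4e^(-2t); 4·s/(s^2 + 25) ↔ 4cos(5t); -3·5/(s^2 + 25) ↔ -3sin(5t).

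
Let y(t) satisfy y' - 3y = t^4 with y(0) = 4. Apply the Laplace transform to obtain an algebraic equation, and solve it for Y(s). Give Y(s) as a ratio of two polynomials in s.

Y(s) = (4*s^5 + 24)/(s^6 - 3*s^5)

Take the Laplace transform of both sides.
The derivative rules (L{y'} = sY - y(0) = sY - 4) turn the left side into (s - 3)Y - (4).
The right side is L{t^4} = 24/s^5.
So (s - 3)Y = 24/s^5 + (4).
Solve for Y(s) and write it as one ratio of polynomials.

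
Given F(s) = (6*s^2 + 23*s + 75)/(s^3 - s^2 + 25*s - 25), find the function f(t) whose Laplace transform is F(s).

Factor the denominator: s^3 - s^2 + 25*s - 25 = (s - 1)*(s^2 + 25).
Partial fraction decomposition gives [4/(s - 1)] + [2*s/(s^2 + 25)] + [25/(s^2 + 25)].
Invert each term: 4/(s - 1) ↔ 4e^(t); 2·s/(s^2 + 25) ↔ 2cos(5t); 5·5/(s^2 + 25) ↔ 5sin(5t).

f(t) = 4*exp(t) + 5*sin(5*t) + 2*cos(5*t)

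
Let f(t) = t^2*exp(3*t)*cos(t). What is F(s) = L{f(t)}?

L{cos(t)} = s/(s^2 + 1).
Multiplying by e^(3t) shifts s → s - 3, so L{exp(3*t)*cos(t)} = (s - 3)/((s - 3)^2 + 1).
Then apply L{t^2·g(t)} = (-1)^2 d^2/ds^2[G(s)] with G(s) = (s - 3)/((s - 3)^2 + 1):
differentiating 2 times and applying the sign gives 2*(s - 3)*(s^2 - 6*s + 6)/(s^2 - 6*s + 10)^3.

F(s) = 2*(s - 3)*(s^2 - 6*s + 6)/(s^2 - 6*s + 10)^3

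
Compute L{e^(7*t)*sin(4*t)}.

4/((s - 7)^2 + 16)

L{sin(4t)} = 4/(s^2 + 16).
By the first shifting theorem, multiplying by e^(7t) replaces s with s - 7.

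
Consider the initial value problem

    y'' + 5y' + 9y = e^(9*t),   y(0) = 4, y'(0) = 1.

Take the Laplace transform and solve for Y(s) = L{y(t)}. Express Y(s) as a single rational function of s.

Apply the Laplace transform to the equation.
The derivative rules (L{y''} = s^2 Y - s·y(0) - y'(0) and L{y'} = sY - y(0), with y(0) = 4, y'(0) = 1) turn the left side into (s^2 + 5*s + 9)Y - (4*s + 21).
The right side is L{e^(9*t)} = 1/(s - 9).
So (s^2 + 5*s + 9)Y = 1/(s - 9) + (4*s + 21).
Divide through and combine into a single rational function.

Y(s) = (4*s^2 - 15*s - 188)/(s^3 - 4*s^2 - 36*s - 81)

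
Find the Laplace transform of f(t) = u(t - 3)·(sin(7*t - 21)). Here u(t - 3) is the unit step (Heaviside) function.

7*exp(-3*s)/(s^2 + 49)

By the second shifting theorem, L{u(t - c)·g(t - c)} = e^(-cs)·G(s) with c = 3 and G(s) = L{g(t)}.
L{sin(7t)} = 7/(s^2 + 49).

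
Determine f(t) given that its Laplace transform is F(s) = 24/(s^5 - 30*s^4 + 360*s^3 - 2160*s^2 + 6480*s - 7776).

Rewrite the denominator: s^5 - 30*s^4 + 360*s^3 - 2160*s^2 + 6480*s - 7776 = (s - 6)^5.
The form in (s - 6) signals a first-shifting-theorem factor e^(6t).
Since L{t^4} = 4!/s^5 = 24/s^5, the inverse is t^4*exp(6*t).

f(t) = t^4*exp(6*t)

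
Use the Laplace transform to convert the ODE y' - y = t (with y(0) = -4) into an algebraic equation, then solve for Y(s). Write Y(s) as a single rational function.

Take the Laplace transform of both sides.
With L{y'} = sY - y(0) = sY - (-4): the LHS transforms to (s - 1)Y - (-4).
The right side is L{t} = s^(-2).
So (s - 1)Y = s^(-2) + (-4).
Divide through and combine into a single rational function.

Y(s) = (-4*s^2 + 1)/(s^3 - s^2)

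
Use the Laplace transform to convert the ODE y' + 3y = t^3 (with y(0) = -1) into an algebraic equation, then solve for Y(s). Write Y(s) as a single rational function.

Y(s) = (-s^4 + 6)/(s^5 + 3*s^4)

Apply the Laplace transform to the equation.
With L{y'} = sY - y(0) = sY - (-1): the LHS transforms to (s + 3)Y - (-1).
The right side is L{t^3} = 6/s^4.
So (s + 3)Y = 6/s^4 + (-1).
Divide through and combine into a single rational function.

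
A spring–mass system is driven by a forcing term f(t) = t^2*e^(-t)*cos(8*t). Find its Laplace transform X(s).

L{cos(8t)} = s/(s^2 + 64).
Multiplying by e^(-t) shifts s → s + 1, so L{e^(-t)*cos(8*t)} = (s + 1)/((s + 1)^2 + 64).
Then apply L{t^2·g(t)} = (-1)^2 d^2/ds^2[G(s)] with G(s) = (s + 1)/((s + 1)^2 + 64):
differentiating 2 times and applying the sign gives 2*(s + 1)*(s^2 + 2*s - 191)/(s^2 + 2*s + 65)^3.

X(s) = 2*(s + 1)*(s^2 + 2*s - 191)/(s^2 + 2*s + 65)^3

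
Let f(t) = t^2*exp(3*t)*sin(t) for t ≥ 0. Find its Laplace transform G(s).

L{sin(t)} = 1/(s^2 + 1).
Multiplying by e^(3t) shifts s → s - 3, so L{exp(3*t)*sin(t)} = 1/((s - 3)^2 + 1).
Then apply L{t^2·g(t)} = (-1)^2 d^2/ds^2[H(s)] with H(s) = 1/((s - 3)^2 + 1):
differentiating 2 times and applying the sign gives 2*(3*s^2 - 18*s + 26)/(s^2 - 6*s + 10)^3.

G(s) = 2*(3*s^2 - 18*s + 26)/(s^2 - 6*s + 10)^3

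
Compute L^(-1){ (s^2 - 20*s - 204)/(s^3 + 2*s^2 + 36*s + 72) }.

Factor the denominator: s^3 + 2*s^2 + 36*s + 72 = (s + 2)*(s^2 + 36).
Partial fraction decomposition gives [-4/(s + 2)] + [5*s/(s^2 + 36)] + [-30/(s^2 + 36)].
Invert each term: -4/(s + 2) ↔ -4e^(-2t); 5·s/(s^2 + 36) ↔ 5cos(6t); -5·6/(s^2 + 36) ↔ -5sin(6t).

-5*sin(6*t) + 5*cos(6*t) - 4*exp(-2*t)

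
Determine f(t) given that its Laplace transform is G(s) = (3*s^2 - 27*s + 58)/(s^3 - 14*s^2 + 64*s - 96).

Factor the denominator: s^3 - 14*s^2 + 64*s - 96 = (s - 6)*(s - 4)^2.
Partial fraction decomposition gives [2/(s - 4)] + [(s - 4)^(-2)] + [1/(s - 6)].
Invert each term: 2/(s - 4) ↔ 2e^(4t); 1/(s - 4)^2 ↔ t·e^(4t); 1/(s - 6) ↔ e^(6t).

f(t) = t*exp(4*t) + exp(6*t) + 2*exp(4*t)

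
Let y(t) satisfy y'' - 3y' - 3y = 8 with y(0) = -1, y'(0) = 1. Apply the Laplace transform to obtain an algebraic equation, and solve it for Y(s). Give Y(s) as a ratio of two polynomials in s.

Y(s) = (-s^2 + 4*s + 8)/(s^3 - 3*s^2 - 3*s)

Transform both sides with L{·}.
Using L{y''} = s^2 Y - s·y(0) - y'(0) and L{y'} = sY - y(0), with y(0) = -1, y'(0) = 1, the left side becomes (s^2 - 3*s - 3)Y - (-s + 4).
The right side is L{8} = 8/s.
So (s^2 - 3*s - 3)Y = 8/s + (-s + 4).
Solve for Y(s) and write it as one ratio of polynomials.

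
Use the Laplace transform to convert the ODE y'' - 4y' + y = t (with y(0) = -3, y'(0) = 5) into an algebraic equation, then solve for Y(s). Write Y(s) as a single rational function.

Transform both sides with L{·}.
The derivative rules (L{y''} = s^2 Y - s·y(0) - y'(0) and L{y'} = sY - y(0), with y(0) = -3, y'(0) = 5) turn the left side into (s^2 - 4*s + 1)Y - (-3*s + 17).
The right side is L{t} = s^(-2).
So (s^2 - 4*s + 1)Y = s^(-2) + (-3*s + 17).
Divide through and combine into a single rational function.

Y(s) = (-3*s^3 + 17*s^2 + 1)/(s^4 - 4*s^3 + s^2)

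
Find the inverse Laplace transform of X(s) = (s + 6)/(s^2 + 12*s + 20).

exp(-6*t)*cosh(4*t)

Rewrite the denominator: s^2 + 12*s + 20 = (s + 6)^2 - 16.
The form in (s + 6) signals a first-shifting-theorem factor e^(-6t).
Since L{cosh(4t)} = s/(s^2 - 16), the inverse is e^(-6*t)*cosh(4*t).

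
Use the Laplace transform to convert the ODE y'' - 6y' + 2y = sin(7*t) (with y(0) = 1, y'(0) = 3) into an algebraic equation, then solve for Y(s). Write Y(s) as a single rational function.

Y(s) = (s^3 - 3*s^2 + 49*s - 140)/(s^4 - 6*s^3 + 51*s^2 - 294*s + 98)

Take the Laplace transform of both sides.
The derivative rules (L{y''} = s^2 Y - s·y(0) - y'(0) and L{y'} = sY - y(0), with y(0) = 1, y'(0) = 3) turn the left side into (s^2 - 6*s + 2)Y - (s - 3).
The right side is L{sin(7*t)} = 7/(s^2 + 49).
So (s^2 - 6*s + 2)Y = 7/(s^2 + 49) + (s - 3).
Isolate Y and clear denominators.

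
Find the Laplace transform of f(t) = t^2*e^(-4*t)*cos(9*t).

L{cos(9t)} = s/(s^2 + 81).
Multiplying by e^(-4t) shifts s → s + 4, so L{e^(-4*t)*cos(9*t)} = (s + 4)/((s + 4)^2 + 81).
Then apply L{t^2·g(t)} = (-1)^2 d^2/ds^2[G(s)] with G(s) = (s + 4)/((s + 4)^2 + 81):
differentiating 2 times and applying the sign gives 2*(s + 4)*(s^2 + 8*s - 227)/(s^2 + 8*s + 97)^3.

2*(s + 4)*(s^2 + 8*s - 227)/(s^2 + 8*s + 97)^3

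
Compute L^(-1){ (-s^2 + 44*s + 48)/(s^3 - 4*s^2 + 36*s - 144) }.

Factor the denominator: s^3 - 4*s^2 + 36*s - 144 = (s - 4)*(s^2 + 36).
Partial fraction decomposition gives [4/(s - 4)] + [-5*s/(s^2 + 36)] + [24/(s^2 + 36)].
Invert each term: 4/(s - 4) ↔ 4e^(4t); -5·s/(s^2 + 36) ↔ -5cos(6t); 4·6/(s^2 + 36) ↔ 4sin(6t).

4*exp(4*t) + 4*sin(6*t) - 5*cos(6*t)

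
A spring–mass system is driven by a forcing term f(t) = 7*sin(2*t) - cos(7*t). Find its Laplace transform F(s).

By linearity of the Laplace transform, transform each term separately.
(-1)·[L{cos(7t)} = s/(s^2 + 49)]; (7)·[L{sin(2t)} = 2/(s^2 + 4)].

F(s) = -s/(s^2 + 49) + 14/(s^2 + 4)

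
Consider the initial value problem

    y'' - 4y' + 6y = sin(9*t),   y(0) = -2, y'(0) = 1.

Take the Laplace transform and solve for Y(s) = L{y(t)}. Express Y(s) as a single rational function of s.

Y(s) = (-2*s^3 + 9*s^2 - 162*s + 738)/(s^4 - 4*s^3 + 87*s^2 - 324*s + 486)

Apply the Laplace transform to the equation.
With L{y''} = s^2 Y - s·y(0) - y'(0) and L{y'} = sY - y(0), with y(0) = -2, y'(0) = 1: the LHS transforms to (s^2 - 4*s + 6)Y - (-2*s + 9).
The right side is L{sin(9*t)} = 9/(s^2 + 81).
So (s^2 - 4*s + 6)Y = 9/(s^2 + 81) + (-2*s + 9).
Isolate Y and clear denominators.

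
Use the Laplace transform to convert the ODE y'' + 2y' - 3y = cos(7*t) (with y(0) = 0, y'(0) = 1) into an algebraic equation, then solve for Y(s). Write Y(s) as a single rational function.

Take the Laplace transform of both sides.
Using L{y''} = s^2 Y - s·y(0) - y'(0) and L{y'} = sY - y(0), with y(0) = 0, y'(0) = 1, the left side becomes (s^2 + 2*s - 3)Y - (1).
The right side is L{cos(7*t)} = s/(s^2 + 49).
So (s^2 + 2*s - 3)Y = s/(s^2 + 49) + (1).
Divide through and combine into a single rational function.

Y(s) = (s^2 + s + 49)/(s^4 + 2*s^3 + 46*s^2 + 98*s - 147)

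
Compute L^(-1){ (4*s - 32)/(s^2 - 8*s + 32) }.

Complete the square in the denominator: s^2 - 8*s + 32 = (s - 4)^2 + 4^2.
Split the numerator to match: 4*s - 32 = 4·(s - 4) - 4·4.
Invert each term: 4·(s - 4)/((s - 4)^2 + 16) ↔ 4e^(4t)cos(4t); -4·4/((s - 4)^2 + 16) ↔ -4e^(4t)sin(4t).

-4*exp(4*t)*sin(4*t) + 4*exp(4*t)*cos(4*t)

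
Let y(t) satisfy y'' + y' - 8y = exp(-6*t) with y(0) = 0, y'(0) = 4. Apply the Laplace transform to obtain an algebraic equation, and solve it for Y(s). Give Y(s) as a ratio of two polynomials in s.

Transform both sides with L{·}.
Using L{y''} = s^2 Y - s·y(0) - y'(0) and L{y'} = sY - y(0), with y(0) = 0, y'(0) = 4, the left side becomes (s^2 + s - 8)Y - (4).
The right side is L{exp(-6*t)} = 1/(s + 6).
So (s^2 + s - 8)Y = 1/(s + 6) + (4).
Divide through and combine into a single rational function.

Y(s) = (4*s + 25)/(s^3 + 7*s^2 - 2*s - 48)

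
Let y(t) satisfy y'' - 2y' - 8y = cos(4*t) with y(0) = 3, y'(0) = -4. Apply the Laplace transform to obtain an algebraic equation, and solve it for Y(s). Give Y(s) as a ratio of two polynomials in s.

Y(s) = (3*s^3 - 10*s^2 + 49*s - 160)/(s^4 - 2*s^3 + 8*s^2 - 32*s - 128)

Transform both sides with L{·}.
With L{y''} = s^2 Y - s·y(0) - y'(0) and L{y'} = sY - y(0), with y(0) = 3, y'(0) = -4: the LHS transforms to (s^2 - 2*s - 8)Y - (3*s - 10).
The right side is L{cos(4*t)} = s/(s^2 + 16).
So (s^2 - 2*s - 8)Y = s/(s^2 + 16) + (3*s - 10).
Divide through and combine into a single rational function.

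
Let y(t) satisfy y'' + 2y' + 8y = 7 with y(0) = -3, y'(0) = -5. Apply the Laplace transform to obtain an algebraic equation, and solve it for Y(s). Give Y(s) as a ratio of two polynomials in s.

Apply the Laplace transform to the equation.
The derivative rules (L{y''} = s^2 Y - s·y(0) - y'(0) and L{y'} = sY - y(0), with y(0) = -3, y'(0) = -5) turn the left side into (s^2 + 2*s + 8)Y - (-3*s - 11).
The right side is L{7} = 7/s.
So (s^2 + 2*s + 8)Y = 7/s + (-3*s - 11).
Isolate Y and clear denominators.

Y(s) = (-3*s^2 - 11*s + 7)/(s^3 + 2*s^2 + 8*s)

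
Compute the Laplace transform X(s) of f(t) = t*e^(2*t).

X(s) = (s - 2)^(-2)

L{t} = 1!/s^2 = 1/s^2.
By the first shifting theorem, multiplying by e^(2t) replaces s with s - 2.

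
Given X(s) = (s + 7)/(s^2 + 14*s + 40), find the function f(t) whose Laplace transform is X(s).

Rewrite the denominator: s^2 + 14*s + 40 = (s + 7)^2 - 9.
The form in (s + 7) signals a first-shifting-theorem factor e^(-7t).
Since L{cosh(3t)} = s/(s^2 - 9), the inverse is e^(-7*t)*cosh(3*t).

f(t) = exp(-7*t)*cosh(3*t)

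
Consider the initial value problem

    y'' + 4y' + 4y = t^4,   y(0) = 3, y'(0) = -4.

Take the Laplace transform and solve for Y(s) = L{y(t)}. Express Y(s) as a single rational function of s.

Transform both sides with L{·}.
Using L{y''} = s^2 Y - s·y(0) - y'(0) and L{y'} = sY - y(0), with y(0) = 3, y'(0) = -4, the left side becomes (s^2 + 4*s + 4)Y - (3*s + 8).
The right side is L{t^4} = 24/s^5.
So (s^2 + 4*s + 4)Y = 24/s^5 + (3*s + 8).
Solve for Y(s) and write it as one ratio of polynomials.

Y(s) = (3*s^6 + 8*s^5 + 24)/(s^7 + 4*s^6 + 4*s^5)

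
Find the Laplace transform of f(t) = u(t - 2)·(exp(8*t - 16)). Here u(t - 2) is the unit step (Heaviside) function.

exp(-2*s)/(s - 8)

By the second shifting theorem, L{u(t - c)·g(t - c)} = e^(-cs)·G(s) with c = 2 and G(s) = L{g(t)}.
L{e^(8t)} = 1/(s - 8).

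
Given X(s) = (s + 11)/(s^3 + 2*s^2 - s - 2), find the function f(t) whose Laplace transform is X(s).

f(t) = 2*exp(t) - 5*exp(-t) + 3*exp(-2*t)

Factor the denominator: s^3 + 2*s^2 - s - 2 = (s - 1)*(s + 1)*(s + 2).
Partial fraction decomposition gives [-5/(s + 1)] + [3/(s + 2)] + [2/(s - 1)].
Invert each term: -5/(s + 1) ↔ -5e^(-t); 3/(s + 2) ↔ 3e^(-2t); 2/(s - 1) ↔ 2e^(t).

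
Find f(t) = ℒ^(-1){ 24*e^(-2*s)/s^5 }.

f(t) = Heaviside(t - 2)*((t - 2)^4)

The factor e^(-2s) signals a time shift by c = 2 (second shifting theorem).
L{t^4} = 4!/s^5 = 24/s^5, so L^-1{24/s^5} = t^4.
Hence the inverse is u(t - 2) times that function evaluated at t - 2.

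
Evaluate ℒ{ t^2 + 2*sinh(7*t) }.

By linearity of the Laplace transform, transform each term separately.
(2)·[L{sinh(7t)} = 7/(s^2 - 49)]; L{t^2} = 2!/s^3 = 2/s^3.

14/(s^2 - 49) + 2/s^3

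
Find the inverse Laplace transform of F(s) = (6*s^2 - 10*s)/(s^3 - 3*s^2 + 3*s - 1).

-2*t^2*exp(t) + 2*t*exp(t) + 6*exp(t)

Factor the denominator: s^3 - 3*s^2 + 3*s - 1 = (s - 1)^3.
Partial fraction decomposition gives [6/(s - 1)] + [2/(s - 1)^2] + [-4/(s - 1)^3].
Invert each term: 6/(s - 1) ↔ 6e^(t); 2/(s - 1)^2 ↔ 2t·e^(t); -4/(s - 1)^3 ↔ (-2)t^2·e^(t).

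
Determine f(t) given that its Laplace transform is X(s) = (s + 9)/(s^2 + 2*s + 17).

Complete the square in the denominator: s^2 + 2*s + 17 = (s + 1)^2 + 4^2.
Split the numerator to match: s + 9 = 1·(s + 1) + 2·4.
Invert each term: 1·(s + 1)/((s + 1)^2 + 16) ↔ e^(-t)cos(4t); 2·4/((s + 1)^2 + 16) ↔ 2e^(-t)sin(4t).

f(t) = 2*exp(-t)*sin(4*t) + exp(-t)*cos(4*t)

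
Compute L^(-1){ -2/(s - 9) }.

Since L{e^(9t)} = 1/(s - 9), the inverse is exp(9*t), scaled by -2.

-2*exp(9*t)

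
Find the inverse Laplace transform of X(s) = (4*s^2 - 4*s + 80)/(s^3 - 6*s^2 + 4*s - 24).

Factor the denominator: s^3 - 6*s^2 + 4*s - 24 = (s - 6)*(s^2 + 4).
Partial fraction decomposition gives [5/(s - 6)] + [-s/(s^2 + 4)] + [-10/(s^2 + 4)].
Invert each term: 5/(s - 6) ↔ 5e^(6t); -1·s/(s^2 + 4) ↔ -cos(2t); -5·2/(s^2 + 4) ↔ -5sin(2t).

5*exp(6*t) - 5*sin(2*t) - cos(2*t)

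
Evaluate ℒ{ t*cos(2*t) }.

(s - 2)*(s + 2)/(s^2 + 4)^2

L{cos(2t)} = s/(s^2 + 4).
Then apply L{t·g(t)} = -d/ds[G(s)] with G(s) = s/(s^2 + 4):
differentiating 1 time and applying the sign gives (s - 2)*(s + 2)/(s^2 + 4)^2.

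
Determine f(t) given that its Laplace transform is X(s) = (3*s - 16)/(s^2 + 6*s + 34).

f(t) = -5*exp(-3*t)*sin(5*t) + 3*exp(-3*t)*cos(5*t)

Complete the square in the denominator: s^2 + 6*s + 34 = (s + 3)^2 + 5^2.
Split the numerator to match: 3*s - 16 = 3·(s + 3) - 5·5.
Invert each term: 3·(s + 3)/((s + 3)^2 + 25) ↔ 3e^(-3t)cos(5t); -5·5/((s + 3)^2 + 25) ↔ -5e^(-3t)sin(5t).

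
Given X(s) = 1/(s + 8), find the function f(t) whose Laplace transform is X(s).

f(t) = exp(-8*t)

Since L{e^(-8t)} = 1/(s + 8), the inverse is e^(-8*t).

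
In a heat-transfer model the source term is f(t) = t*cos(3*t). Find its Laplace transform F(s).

F(s) = (s - 3)*(s + 3)/(s^2 + 9)^2

L{cos(3t)} = s/(s^2 + 9).
Then apply L{t·g(t)} = -d/ds[G(s)] with G(s) = s/(s^2 + 9):
differentiating 1 time and applying the sign gives (s - 3)*(s + 3)/(s^2 + 9)^2.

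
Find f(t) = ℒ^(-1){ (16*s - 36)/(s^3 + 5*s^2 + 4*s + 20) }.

Factor the denominator: s^3 + 5*s^2 + 4*s + 20 = (s + 5)*(s^2 + 4).
Partial fraction decomposition gives [-4/(s + 5)] + [4*s/(s^2 + 4)] + [-4/(s^2 + 4)].
Invert each term: -4/(s + 5) ↔ -4e^(-5t); 4·s/(s^2 + 4) ↔ 4cos(2t); -2·2/(s^2 + 4) ↔ -2sin(2t).

f(t) = -2*sin(2*t) + 4*cos(2*t) - 4*exp(-5*t)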